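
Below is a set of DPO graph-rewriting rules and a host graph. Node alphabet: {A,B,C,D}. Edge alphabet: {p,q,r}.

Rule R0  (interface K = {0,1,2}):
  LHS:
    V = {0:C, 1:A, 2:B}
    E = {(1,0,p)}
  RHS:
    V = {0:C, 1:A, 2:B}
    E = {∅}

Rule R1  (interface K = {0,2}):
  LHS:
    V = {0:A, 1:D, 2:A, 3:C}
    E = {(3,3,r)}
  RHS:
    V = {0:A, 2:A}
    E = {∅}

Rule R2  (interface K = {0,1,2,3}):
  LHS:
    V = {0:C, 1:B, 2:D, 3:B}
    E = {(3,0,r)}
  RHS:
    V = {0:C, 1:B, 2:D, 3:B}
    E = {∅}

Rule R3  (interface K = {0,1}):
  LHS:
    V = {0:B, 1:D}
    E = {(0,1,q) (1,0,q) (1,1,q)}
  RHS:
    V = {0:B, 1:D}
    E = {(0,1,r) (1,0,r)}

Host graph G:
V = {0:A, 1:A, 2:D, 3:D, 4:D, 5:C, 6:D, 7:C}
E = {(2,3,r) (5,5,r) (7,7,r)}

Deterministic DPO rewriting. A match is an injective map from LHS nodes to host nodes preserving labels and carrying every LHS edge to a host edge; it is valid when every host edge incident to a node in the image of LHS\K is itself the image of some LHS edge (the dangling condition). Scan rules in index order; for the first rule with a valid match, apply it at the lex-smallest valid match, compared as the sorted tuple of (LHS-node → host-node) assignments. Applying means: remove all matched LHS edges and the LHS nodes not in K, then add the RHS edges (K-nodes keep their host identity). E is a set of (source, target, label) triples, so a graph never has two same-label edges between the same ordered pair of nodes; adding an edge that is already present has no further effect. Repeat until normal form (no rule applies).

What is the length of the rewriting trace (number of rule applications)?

initial: |V|=8 |E|=3  E = 2-r->3 5-r->5 7-r->7
step 1: apply R1 at {0↦0, 1↦4, 2↦1, 3↦5}  → |V|=6 |E|=2  E = 2-r->3 7-r->7
step 2: apply R1 at {0↦0, 1↦6, 2↦1, 3↦7}  → |V|=4 |E|=1  E = 2-r->3
final graph: no rule applies after step 2

Answer: 2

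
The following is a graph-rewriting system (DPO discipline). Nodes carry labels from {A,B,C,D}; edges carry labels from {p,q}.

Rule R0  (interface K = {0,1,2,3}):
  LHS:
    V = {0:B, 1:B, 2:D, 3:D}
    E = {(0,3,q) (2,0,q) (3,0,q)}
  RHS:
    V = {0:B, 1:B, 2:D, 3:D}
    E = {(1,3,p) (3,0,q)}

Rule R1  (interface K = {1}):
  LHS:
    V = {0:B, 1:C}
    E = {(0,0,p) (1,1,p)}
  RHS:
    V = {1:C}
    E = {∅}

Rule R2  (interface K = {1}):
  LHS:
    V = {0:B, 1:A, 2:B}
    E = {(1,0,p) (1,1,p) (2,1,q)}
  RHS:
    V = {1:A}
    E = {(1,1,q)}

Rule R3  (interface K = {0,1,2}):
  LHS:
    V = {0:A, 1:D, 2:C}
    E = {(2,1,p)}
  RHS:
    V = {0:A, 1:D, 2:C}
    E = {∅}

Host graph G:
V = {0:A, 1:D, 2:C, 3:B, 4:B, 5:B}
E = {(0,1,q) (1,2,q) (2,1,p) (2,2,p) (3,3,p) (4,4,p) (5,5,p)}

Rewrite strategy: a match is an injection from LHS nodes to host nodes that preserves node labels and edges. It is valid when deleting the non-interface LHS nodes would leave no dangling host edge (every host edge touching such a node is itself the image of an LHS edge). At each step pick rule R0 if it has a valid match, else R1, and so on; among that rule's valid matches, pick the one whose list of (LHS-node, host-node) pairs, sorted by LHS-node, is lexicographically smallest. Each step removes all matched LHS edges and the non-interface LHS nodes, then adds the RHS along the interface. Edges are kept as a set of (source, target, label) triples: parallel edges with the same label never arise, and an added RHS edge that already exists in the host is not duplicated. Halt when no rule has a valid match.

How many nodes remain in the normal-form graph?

[0] host  ⇒  6 nodes, 7 edges  {0-q->1 1-q->2 2-p->1 2-p->2 3-p->3 4-p->4 5-p->5}
[1] R1 @ {0↦3, 1↦2}  ⇒  5 nodes, 5 edges  {0-q->1 1-q->2 2-p->1 4-p->4 5-p->5}
[2] R3 @ {0↦0, 1↦1, 2↦2}  ⇒  5 nodes, 4 edges  {0-q->1 1-q->2 4-p->4 5-p->5}
normal form: no rule applies after step 2
NF nodes: {0:A, 1:D, 2:C, 4:B, 5:B}

Answer: 5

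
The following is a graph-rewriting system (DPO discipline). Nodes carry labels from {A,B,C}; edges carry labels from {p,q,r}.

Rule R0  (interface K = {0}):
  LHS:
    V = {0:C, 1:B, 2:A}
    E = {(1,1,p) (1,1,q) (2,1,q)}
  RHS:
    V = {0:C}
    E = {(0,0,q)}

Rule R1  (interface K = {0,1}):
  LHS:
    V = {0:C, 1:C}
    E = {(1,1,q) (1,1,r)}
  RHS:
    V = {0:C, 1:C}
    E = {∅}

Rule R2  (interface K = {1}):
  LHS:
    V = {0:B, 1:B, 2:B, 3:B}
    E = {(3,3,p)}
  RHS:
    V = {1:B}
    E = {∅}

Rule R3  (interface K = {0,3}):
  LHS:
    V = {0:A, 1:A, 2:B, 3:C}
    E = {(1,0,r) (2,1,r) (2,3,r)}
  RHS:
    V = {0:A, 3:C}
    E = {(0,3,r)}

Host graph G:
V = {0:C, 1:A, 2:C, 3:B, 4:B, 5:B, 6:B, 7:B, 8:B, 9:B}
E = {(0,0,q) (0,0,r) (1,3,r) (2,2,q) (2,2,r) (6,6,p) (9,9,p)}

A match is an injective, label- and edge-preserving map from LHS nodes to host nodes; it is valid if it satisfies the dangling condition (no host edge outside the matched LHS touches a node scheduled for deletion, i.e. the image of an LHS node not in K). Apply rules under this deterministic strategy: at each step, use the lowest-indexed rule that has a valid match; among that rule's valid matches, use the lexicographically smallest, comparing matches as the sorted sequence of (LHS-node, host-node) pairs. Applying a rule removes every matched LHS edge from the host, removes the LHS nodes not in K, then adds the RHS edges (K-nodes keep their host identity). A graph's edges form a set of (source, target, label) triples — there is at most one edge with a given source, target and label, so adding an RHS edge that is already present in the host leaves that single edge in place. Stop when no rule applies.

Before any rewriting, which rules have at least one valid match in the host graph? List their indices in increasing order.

R0: no valid match — LHS pattern not found
R1: 2 valid matches — {0↦0, 1↦2}, {0↦2, 1↦0}
R2: 96 valid matches — {0↦4, 1↦3, 2↦5, 3↦6}, {0↦4, 1↦3, 2↦5, 3↦9}, {0↦4, 1↦3, 2↦7, 3↦6} (+93 more)
R3: no valid match — LHS pattern not found

Answer: [R1,R2]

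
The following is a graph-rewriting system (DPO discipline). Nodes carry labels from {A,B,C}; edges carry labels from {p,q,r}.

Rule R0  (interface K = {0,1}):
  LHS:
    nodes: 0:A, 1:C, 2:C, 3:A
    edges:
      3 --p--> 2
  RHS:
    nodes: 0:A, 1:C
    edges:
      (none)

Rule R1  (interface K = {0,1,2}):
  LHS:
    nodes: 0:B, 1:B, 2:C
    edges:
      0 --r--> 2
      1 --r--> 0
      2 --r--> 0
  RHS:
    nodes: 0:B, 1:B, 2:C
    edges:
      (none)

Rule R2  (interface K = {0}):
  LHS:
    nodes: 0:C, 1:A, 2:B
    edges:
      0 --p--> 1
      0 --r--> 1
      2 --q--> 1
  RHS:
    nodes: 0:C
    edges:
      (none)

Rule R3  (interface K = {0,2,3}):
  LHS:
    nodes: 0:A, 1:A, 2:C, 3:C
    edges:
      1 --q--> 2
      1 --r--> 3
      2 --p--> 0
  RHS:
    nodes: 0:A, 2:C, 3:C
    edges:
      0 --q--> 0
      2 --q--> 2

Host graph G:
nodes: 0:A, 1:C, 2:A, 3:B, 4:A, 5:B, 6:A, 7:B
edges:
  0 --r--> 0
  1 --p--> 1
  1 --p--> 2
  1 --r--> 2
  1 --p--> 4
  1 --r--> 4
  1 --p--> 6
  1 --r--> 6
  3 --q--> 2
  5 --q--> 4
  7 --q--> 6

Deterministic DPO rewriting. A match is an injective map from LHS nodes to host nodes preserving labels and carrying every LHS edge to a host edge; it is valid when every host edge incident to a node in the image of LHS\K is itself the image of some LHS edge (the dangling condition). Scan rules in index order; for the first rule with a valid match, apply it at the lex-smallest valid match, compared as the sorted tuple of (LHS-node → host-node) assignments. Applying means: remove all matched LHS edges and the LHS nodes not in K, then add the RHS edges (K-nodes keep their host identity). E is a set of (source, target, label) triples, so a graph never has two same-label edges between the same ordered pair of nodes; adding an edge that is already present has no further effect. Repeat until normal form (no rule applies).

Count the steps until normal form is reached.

Answer: 3

Steps:
[0] host  ⇒  8 nodes, 11 edges  {0-r->0 1-p->1 1-p->2 1-r->2 1-p->4 1-r->4 1-p->6 1-r->6 3-q->2 5-q->4 7-q->6}
[1] R2 @ {0↦1, 1↦2, 2↦3}  ⇒  6 nodes, 8 edges  {0-r->0 1-p->1 1-p->4 1-r->4 1-p->6 1-r->6 5-q->4 7-q->6}
[2] R2 @ {0↦1, 1↦4, 2↦5}  ⇒  4 nodes, 5 edges  {0-r->0 1-p->1 1-p->6 1-r->6 7-q->6}
[3] R2 @ {0↦1, 1↦6, 2↦7}  ⇒  2 nodes, 2 edges  {0-r->0 1-p->1}
normal form: no rule applies after step 3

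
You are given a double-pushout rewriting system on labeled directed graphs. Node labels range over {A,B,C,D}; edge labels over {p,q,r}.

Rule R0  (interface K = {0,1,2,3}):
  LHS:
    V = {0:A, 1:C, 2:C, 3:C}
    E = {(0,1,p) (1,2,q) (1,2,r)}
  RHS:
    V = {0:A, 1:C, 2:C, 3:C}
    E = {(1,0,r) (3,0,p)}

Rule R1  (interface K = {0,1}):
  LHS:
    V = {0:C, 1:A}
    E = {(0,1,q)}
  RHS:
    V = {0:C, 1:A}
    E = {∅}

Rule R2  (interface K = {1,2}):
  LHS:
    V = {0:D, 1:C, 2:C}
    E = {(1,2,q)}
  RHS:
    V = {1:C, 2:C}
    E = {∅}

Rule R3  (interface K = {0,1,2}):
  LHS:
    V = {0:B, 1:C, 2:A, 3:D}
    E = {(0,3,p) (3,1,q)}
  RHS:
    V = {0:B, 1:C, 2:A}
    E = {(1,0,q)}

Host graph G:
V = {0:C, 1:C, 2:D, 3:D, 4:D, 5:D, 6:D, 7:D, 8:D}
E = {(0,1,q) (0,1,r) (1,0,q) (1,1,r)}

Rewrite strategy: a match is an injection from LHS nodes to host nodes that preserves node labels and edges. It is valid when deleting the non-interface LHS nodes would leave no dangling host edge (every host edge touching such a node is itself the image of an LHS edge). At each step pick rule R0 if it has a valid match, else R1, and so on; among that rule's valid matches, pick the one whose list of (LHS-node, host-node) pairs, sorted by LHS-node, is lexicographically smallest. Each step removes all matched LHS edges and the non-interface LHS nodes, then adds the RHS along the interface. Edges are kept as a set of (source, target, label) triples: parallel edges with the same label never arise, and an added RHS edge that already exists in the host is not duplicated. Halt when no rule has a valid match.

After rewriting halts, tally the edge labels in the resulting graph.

Answer: r:2

Steps:
[0] host  ⇒  9 nodes, 4 edges  {0-q->1 0-r->1 1-q->0 1-r->1}
[1] R2 @ {0↦2, 1↦0, 2↦1}  ⇒  8 nodes, 3 edges  {0-r->1 1-q->0 1-r->1}
[2] R2 @ {0↦3, 1↦1, 2↦0}  ⇒  7 nodes, 2 edges  {0-r->1 1-r->1}
final graph: no rule applies after step 2
NF edges: [(0, 1, 'r'), (1, 1, 'r')]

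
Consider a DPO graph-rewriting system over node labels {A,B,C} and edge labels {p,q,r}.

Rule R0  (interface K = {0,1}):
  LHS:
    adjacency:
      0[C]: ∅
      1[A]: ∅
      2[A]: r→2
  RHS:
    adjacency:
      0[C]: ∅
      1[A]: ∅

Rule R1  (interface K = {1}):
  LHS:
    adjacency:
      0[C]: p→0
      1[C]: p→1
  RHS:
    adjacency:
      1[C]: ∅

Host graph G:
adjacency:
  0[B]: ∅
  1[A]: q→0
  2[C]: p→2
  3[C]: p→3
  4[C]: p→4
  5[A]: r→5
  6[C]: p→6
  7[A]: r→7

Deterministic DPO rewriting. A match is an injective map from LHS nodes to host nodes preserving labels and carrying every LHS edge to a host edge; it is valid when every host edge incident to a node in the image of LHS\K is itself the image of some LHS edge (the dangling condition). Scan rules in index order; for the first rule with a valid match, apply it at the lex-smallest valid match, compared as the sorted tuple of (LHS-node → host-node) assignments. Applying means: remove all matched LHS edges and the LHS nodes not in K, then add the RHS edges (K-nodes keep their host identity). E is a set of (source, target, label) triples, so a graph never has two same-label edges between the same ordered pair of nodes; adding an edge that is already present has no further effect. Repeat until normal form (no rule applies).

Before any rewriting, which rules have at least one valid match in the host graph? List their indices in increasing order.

Answer: [R0,R1]

Derivation:
R0: 16 valid matches — {0↦2, 1↦1, 2↦5}, {0↦2, 1↦1, 2↦7}, {0↦2, 1↦5, 2↦7} (+13 more)
R1: 12 valid matches — {0↦2, 1↦3}, {0↦2, 1↦4}, {0↦2, 1↦6} (+9 more)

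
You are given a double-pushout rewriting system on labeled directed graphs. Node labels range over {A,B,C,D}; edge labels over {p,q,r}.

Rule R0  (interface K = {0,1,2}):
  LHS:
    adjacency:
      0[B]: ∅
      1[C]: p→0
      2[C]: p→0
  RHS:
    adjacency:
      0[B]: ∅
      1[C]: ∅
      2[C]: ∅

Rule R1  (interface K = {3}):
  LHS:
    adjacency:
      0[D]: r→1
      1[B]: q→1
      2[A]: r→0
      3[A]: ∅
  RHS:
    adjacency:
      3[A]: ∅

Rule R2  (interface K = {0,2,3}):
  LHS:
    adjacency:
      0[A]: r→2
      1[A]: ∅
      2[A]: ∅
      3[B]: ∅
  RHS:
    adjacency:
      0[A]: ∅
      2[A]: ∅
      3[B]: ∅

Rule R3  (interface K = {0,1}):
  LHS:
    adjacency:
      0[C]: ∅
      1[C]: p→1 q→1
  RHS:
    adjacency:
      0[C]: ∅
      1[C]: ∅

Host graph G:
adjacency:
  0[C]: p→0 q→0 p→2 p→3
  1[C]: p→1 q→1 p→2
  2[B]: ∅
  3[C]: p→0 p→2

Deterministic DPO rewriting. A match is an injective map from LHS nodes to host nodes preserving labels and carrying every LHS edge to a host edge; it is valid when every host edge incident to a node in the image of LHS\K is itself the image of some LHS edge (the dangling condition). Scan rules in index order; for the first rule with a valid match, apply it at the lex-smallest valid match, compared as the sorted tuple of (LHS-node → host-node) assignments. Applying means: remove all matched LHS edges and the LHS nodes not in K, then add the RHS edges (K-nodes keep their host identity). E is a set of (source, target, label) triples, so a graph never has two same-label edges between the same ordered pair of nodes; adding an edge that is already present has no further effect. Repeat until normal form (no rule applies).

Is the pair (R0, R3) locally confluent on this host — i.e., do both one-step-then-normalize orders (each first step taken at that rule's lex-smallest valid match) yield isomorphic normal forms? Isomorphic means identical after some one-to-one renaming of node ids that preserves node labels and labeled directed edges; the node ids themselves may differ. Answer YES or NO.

branch R0-first: apply at {0↦2, 1↦0, 2↦1} → |E|=7, then 2 more step(s) → NF |V|=4 |E|=3 V={0:C, 1:C, 2:B, 3:C} E=0-p->3 3-p->0 3-p->2
branch R3-first: apply at {0↦0, 1↦1} → |E|=7, then 2 more step(s) → NF |V|=4 |E|=3 V={0:C, 1:C, 2:B, 3:C} E=0-p->3 3-p->0 3-p->2
graphs isomorphic (equal up to label-preserving node renaming)

Answer: YES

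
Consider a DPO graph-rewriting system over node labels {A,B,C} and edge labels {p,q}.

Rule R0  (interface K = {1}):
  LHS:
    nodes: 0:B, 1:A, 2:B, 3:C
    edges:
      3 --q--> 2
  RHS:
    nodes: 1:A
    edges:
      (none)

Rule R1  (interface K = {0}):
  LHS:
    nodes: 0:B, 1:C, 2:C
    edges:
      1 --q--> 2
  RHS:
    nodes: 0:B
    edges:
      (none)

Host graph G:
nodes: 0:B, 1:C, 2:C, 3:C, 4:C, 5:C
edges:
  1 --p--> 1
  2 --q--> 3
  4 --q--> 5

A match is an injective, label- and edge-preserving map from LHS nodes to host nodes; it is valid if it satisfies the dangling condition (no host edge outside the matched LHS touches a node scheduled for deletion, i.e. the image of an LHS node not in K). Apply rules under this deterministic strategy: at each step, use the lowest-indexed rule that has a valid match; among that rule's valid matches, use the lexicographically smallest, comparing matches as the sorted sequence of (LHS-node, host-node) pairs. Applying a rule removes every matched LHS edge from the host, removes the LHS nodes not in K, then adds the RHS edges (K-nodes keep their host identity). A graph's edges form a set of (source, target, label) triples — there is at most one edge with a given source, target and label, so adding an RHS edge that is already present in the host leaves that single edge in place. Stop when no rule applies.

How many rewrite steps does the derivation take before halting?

Answer: 2

Derivation:
initial: |V|=6 |E|=3  E = 1-p->1 2-q->3 4-q->5
step 1: apply R1 at {0↦0, 1↦2, 2↦3}  → |V|=4 |E|=2  E = 1-p->1 4-q->5
step 2: apply R1 at {0↦0, 1↦4, 2↦5}  → |V|=2 |E|=1  E = 1-p->1
halt: no rule applies after step 2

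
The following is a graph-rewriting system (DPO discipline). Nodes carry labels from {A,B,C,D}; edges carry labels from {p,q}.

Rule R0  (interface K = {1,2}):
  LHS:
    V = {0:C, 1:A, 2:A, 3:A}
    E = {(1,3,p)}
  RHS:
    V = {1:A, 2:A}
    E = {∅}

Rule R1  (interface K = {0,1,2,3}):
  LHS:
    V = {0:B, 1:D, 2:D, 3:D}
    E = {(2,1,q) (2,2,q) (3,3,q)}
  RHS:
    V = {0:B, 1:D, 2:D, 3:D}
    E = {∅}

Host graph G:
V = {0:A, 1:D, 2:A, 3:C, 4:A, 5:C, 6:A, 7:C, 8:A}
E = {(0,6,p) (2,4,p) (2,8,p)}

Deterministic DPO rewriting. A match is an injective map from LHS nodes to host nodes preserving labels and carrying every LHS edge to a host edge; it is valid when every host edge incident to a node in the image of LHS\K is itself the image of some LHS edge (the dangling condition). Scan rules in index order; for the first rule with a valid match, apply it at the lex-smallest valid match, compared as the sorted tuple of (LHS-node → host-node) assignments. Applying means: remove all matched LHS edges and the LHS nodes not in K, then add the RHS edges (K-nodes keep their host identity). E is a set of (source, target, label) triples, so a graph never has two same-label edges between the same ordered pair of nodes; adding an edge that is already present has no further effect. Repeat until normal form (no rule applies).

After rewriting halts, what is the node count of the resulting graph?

initial: |V|=9 |E|=3  E = 0-p->6 2-p->4 2-p->8
step 1: apply R0 at {0↦3, 1↦0, 2↦2, 3↦6}  → |V|=7 |E|=2  E = 2-p->4 2-p->8
step 2: apply R0 at {0↦5, 1↦2, 2↦0, 3↦4}  → |V|=5 |E|=1  E = 2-p->8
step 3: apply R0 at {0↦7, 1↦2, 2↦0, 3↦8}  → |V|=3 |E|=0  E = ∅
normal form: no rule applies after step 3
NF nodes: {0:A, 1:D, 2:A}

Answer: 3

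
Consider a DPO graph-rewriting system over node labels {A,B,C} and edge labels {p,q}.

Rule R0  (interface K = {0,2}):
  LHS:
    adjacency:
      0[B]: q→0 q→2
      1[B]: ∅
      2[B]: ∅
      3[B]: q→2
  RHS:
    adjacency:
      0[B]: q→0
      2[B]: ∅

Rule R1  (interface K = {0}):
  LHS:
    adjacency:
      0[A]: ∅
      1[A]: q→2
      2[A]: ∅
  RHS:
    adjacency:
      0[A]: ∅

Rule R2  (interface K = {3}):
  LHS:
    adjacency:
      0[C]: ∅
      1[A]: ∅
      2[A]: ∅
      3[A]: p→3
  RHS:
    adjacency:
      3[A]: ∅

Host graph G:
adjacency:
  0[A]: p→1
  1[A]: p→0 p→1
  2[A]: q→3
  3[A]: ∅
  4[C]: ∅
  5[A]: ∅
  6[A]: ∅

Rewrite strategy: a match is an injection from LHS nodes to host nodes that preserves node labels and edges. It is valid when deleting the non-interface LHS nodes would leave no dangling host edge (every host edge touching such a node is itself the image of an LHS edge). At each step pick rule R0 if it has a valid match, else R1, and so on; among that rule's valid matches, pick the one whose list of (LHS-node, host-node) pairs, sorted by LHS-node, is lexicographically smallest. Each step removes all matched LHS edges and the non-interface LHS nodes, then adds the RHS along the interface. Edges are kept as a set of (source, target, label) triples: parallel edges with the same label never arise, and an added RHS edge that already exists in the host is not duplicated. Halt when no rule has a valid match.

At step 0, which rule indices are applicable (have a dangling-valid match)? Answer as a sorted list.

Answer: [R1,R2]

Derivation:
R0: no valid match — LHS pattern not found
R1: 4 valid matches — {0↦0, 1↦2, 2↦3}, {0↦1, 1↦2, 2↦3}, {0↦5, 1↦2, 2↦3} (+1 more)
R2: 2 valid matches — {0↦4, 1↦5, 2↦6, 3↦1}, {0↦4, 1↦6, 2↦5, 3↦1}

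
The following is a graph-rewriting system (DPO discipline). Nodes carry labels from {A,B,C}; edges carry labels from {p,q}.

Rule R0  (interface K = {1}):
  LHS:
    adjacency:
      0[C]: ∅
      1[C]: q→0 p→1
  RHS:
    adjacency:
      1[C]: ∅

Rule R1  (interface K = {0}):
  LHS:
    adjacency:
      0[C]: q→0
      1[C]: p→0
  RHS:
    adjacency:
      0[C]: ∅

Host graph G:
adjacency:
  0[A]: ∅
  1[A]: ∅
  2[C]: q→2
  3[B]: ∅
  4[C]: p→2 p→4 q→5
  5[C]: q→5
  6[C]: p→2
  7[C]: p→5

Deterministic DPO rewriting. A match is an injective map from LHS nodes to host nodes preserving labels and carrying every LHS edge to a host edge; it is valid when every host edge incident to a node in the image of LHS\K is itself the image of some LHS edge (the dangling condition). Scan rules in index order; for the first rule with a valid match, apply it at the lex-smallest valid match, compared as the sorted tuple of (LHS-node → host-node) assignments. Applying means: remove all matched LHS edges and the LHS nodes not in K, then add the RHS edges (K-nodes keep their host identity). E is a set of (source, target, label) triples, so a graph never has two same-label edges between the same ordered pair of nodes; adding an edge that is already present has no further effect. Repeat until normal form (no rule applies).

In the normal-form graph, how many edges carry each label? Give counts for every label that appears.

initial: |V|=8 |E|=7  E = 2-q->2 4-p->2 4-p->4 4-q->5 5-q->5 6-p->2 7-p->5
step 1: apply R1 at {0↦2, 1↦6}  → |V|=7 |E|=5  E = 4-p->2 4-p->4 4-q->5 5-q->5 7-p->5
step 2: apply R1 at {0↦5, 1↦7}  → |V|=6 |E|=3  E = 4-p->2 4-p->4 4-q->5
step 3: apply R0 at {0↦5, 1↦4}  → |V|=5 |E|=1  E = 4-p->2
normal form: no rule applies after step 3
NF edges: [(4, 2, 'p')]

Answer: p:1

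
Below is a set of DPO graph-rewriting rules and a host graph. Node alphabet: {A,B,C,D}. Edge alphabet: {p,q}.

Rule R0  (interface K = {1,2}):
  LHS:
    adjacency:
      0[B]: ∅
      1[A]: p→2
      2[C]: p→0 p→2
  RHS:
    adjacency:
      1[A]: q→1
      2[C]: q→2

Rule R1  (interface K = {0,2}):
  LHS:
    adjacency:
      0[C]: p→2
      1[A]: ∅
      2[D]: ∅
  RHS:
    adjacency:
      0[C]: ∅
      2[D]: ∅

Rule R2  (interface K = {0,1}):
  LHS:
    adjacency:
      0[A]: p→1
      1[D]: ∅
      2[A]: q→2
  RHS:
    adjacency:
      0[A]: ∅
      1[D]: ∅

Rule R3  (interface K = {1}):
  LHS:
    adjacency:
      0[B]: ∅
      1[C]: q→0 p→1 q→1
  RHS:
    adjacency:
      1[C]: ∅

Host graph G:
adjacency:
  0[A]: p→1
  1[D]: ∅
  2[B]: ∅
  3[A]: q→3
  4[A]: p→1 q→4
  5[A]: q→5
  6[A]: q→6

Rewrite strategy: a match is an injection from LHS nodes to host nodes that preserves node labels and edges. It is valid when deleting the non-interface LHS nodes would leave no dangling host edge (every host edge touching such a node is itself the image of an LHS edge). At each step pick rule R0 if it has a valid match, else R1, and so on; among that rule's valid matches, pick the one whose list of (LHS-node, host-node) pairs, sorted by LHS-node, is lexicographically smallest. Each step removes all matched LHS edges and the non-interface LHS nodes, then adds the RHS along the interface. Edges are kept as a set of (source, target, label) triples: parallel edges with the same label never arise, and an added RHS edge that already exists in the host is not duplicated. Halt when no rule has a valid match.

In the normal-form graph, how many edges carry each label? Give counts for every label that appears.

Answer: q:2

Steps:
initial: |V|=7 |E|=6  E = 0-p->1 3-q->3 4-p->1 4-q->4 5-q->5 6-q->6
step 1: apply R2 at {0↦0, 1↦1, 2↦3}  → |V|=6 |E|=4  E = 4-p->1 4-q->4 5-q->5 6-q->6
step 2: apply R2 at {0↦4, 1↦1, 2↦5}  → |V|=5 |E|=2  E = 4-q->4 6-q->6
final graph: no rule applies after step 2
NF edges: [(4, 4, 'q'), (6, 6, 'q')]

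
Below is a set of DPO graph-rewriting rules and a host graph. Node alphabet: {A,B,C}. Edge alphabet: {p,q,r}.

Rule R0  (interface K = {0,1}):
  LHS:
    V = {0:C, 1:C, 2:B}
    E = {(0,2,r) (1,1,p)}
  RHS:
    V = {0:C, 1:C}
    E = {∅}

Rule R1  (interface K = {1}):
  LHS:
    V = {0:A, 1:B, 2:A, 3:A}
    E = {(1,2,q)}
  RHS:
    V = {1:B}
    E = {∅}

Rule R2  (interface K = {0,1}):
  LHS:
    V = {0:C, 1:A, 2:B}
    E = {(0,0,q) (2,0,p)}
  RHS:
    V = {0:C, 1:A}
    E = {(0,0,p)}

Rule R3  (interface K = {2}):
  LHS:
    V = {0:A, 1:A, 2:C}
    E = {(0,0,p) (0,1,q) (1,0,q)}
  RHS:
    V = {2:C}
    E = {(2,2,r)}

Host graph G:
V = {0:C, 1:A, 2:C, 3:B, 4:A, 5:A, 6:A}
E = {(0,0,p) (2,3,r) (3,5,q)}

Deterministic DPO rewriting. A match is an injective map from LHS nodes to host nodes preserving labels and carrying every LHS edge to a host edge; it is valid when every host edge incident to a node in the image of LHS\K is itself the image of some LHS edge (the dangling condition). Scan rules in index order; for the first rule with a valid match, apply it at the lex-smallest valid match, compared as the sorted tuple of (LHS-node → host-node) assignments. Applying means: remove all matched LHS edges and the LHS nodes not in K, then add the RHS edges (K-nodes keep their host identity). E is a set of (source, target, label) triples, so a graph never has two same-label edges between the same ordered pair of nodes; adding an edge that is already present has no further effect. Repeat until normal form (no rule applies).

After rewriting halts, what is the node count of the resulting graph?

start.  V:7 E:3  edges: 0-p->0 2-r->3 3-q->5
1. fire R1 via {0↦1, 1↦3, 2↦5, 3↦4}  →  V:4 E:2  edges: 0-p->0 2-r->3
2. fire R0 via {0↦2, 1↦0, 2↦3}  →  V:3 E:0  edges: ∅
normal form: no rule applies after step 2
NF nodes: {0:C, 2:C, 6:A}

Answer: 3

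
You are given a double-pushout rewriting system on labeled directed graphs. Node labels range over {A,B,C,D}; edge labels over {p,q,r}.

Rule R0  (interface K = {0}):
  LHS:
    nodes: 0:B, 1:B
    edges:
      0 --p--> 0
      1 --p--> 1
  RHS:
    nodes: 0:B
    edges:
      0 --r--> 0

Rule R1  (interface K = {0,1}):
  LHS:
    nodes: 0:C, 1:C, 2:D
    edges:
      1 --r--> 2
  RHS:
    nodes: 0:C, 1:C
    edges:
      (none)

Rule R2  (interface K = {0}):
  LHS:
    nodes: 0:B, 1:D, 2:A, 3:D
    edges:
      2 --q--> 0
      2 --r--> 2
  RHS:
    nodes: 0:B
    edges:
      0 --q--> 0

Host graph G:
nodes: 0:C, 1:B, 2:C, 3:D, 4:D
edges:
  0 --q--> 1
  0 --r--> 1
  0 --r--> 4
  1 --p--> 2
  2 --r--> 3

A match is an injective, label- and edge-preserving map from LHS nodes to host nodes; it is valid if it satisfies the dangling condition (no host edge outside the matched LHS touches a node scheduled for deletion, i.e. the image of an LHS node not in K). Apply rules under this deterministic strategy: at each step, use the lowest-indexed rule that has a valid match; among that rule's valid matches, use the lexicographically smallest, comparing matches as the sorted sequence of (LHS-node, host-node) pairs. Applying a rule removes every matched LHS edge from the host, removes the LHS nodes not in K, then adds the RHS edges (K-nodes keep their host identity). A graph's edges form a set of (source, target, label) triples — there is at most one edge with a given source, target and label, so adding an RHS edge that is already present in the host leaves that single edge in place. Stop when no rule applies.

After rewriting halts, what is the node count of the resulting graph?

Answer: 3

Rewrite trace:
[0] host  ⇒  5 nodes, 5 edges  {0-q->1 0-r->1 0-r->4 1-p->2 2-r->3}
[1] R1 @ {0↦0, 1↦2, 2↦3}  ⇒  4 nodes, 4 edges  {0-q->1 0-r->1 0-r->4 1-p->2}
[2] R1 @ {0↦2, 1↦0, 2↦4}  ⇒  3 nodes, 3 edges  {0-q->1 0-r->1 1-p->2}
normal form: no rule applies after step 2
NF nodes: {0:C, 1:B, 2:C}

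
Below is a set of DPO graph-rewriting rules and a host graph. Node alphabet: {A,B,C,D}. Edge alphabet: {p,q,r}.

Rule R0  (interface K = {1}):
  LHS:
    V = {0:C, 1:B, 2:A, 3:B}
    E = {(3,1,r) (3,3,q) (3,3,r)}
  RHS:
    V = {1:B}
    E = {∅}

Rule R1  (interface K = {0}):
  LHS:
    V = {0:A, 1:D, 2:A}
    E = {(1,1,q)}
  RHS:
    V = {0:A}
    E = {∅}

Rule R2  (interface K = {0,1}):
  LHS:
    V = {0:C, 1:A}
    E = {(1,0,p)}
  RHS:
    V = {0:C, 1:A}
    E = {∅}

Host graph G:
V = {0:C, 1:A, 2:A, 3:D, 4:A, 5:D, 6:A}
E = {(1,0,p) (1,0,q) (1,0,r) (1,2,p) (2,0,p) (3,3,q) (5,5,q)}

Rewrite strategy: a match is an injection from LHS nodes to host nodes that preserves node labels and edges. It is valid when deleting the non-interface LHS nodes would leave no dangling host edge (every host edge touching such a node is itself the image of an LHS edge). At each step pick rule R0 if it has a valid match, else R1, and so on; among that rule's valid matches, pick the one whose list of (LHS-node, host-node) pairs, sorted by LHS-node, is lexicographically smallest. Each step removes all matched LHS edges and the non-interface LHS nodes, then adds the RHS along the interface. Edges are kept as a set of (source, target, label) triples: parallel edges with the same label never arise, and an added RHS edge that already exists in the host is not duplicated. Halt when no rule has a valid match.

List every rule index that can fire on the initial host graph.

Answer: [R1,R2]

Rewrite trace:
R0: no valid match — LHS pattern not found
R1: 12 valid matches — {0↦1, 1↦3, 2↦4}, {0↦1, 1↦3, 2↦6}, {0↦1, 1↦5, 2↦4} (+9 more)
R2: 2 valid matches — {0↦0, 1↦1}, {0↦0, 1↦2}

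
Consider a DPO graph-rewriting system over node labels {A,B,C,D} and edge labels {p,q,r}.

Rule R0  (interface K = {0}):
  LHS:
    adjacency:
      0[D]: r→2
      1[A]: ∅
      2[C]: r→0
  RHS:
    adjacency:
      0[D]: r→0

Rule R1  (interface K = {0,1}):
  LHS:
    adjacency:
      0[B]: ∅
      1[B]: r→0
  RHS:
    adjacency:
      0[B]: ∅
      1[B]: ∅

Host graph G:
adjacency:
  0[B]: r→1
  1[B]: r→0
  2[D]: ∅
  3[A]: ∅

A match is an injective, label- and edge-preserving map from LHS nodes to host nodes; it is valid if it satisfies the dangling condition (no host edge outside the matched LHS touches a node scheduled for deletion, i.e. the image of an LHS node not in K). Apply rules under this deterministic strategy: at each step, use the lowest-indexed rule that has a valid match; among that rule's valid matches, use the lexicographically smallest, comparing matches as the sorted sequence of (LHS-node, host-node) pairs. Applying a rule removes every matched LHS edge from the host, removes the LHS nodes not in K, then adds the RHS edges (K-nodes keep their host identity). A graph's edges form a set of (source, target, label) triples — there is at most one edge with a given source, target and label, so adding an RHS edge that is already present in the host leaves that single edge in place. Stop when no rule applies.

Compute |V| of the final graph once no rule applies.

initial: |V|=4 |E|=2  E = 0-r->1 1-r->0
step 1: apply R1 at {0↦0, 1↦1}  → |V|=4 |E|=1  E = 0-r->1
step 2: apply R1 at {0↦1, 1↦0}  → |V|=4 |E|=0  E = ∅
halt: no rule applies after step 2
NF nodes: {0:B, 1:B, 2:D, 3:A}

Answer: 4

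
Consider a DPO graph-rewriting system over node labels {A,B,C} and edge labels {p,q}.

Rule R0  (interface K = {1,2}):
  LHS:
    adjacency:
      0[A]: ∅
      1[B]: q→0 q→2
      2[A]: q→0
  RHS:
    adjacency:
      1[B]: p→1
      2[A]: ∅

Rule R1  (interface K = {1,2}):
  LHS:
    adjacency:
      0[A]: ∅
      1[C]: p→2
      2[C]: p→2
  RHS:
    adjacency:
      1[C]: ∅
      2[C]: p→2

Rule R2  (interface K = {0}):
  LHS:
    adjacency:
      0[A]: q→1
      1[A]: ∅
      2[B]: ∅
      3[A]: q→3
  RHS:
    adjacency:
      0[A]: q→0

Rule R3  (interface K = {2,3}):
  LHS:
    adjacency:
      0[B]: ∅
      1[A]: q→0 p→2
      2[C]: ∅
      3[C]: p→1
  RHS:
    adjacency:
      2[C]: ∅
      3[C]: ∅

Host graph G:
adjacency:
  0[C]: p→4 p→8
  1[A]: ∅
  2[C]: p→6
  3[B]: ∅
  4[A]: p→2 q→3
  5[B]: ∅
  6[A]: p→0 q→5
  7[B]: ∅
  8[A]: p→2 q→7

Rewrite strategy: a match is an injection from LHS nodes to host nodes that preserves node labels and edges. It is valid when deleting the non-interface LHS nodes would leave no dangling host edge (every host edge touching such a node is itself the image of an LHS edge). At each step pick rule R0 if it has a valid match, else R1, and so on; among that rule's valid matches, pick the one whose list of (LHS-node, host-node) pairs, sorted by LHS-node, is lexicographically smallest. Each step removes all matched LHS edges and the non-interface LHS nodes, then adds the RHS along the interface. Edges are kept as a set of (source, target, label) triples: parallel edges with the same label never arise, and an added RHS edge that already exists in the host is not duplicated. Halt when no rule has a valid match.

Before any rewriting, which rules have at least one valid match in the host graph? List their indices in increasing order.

Answer: [R3]

Rewrite trace:
R0: no valid match — LHS pattern not found
R1: no valid match — LHS pattern not found
R2: no valid match — LHS pattern not found
R3: 3 valid matches — {0↦3, 1↦4, 2↦2, 3↦0}, {0↦5, 1↦6, 2↦0, 3↦2}, {0↦7, 1↦8, 2↦2, 3↦0}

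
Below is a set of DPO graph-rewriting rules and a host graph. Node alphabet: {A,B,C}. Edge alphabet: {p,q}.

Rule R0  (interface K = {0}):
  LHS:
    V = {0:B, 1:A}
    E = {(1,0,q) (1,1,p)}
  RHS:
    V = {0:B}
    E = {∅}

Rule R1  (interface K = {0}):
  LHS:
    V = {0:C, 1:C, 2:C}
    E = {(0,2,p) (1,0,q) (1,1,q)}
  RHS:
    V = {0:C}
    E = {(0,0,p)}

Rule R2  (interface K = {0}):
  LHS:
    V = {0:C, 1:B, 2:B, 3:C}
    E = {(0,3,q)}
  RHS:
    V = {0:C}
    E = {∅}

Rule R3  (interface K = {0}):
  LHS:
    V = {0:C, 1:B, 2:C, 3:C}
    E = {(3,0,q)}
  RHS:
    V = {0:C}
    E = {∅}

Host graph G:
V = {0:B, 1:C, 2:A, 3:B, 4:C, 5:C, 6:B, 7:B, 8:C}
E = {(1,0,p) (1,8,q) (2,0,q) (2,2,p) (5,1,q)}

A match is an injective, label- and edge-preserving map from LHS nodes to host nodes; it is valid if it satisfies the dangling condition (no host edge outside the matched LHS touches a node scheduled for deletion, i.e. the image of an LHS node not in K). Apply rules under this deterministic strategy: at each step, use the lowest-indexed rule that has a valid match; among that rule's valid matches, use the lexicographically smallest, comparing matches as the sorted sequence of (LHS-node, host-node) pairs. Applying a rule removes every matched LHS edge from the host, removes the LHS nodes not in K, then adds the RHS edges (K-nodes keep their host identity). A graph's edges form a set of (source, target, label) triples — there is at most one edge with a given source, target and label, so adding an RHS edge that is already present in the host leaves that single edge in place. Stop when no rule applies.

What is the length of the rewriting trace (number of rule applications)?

Answer: 3

Steps:
start.  V:9 E:5  edges: 1-p->0 1-q->8 2-q->0 2-p->2 5-q->1
1. fire R0 via {0↦0, 1↦2}  →  V:8 E:3  edges: 1-p->0 1-q->8 5-q->1
2. fire R2 via {0↦1, 1↦3, 2↦6, 3↦8}  →  V:5 E:2  edges: 1-p->0 5-q->1
3. fire R3 via {0↦1, 1↦7, 2↦4, 3↦5}  →  V:2 E:1  edges: 1-p->0
final graph: no rule applies after step 3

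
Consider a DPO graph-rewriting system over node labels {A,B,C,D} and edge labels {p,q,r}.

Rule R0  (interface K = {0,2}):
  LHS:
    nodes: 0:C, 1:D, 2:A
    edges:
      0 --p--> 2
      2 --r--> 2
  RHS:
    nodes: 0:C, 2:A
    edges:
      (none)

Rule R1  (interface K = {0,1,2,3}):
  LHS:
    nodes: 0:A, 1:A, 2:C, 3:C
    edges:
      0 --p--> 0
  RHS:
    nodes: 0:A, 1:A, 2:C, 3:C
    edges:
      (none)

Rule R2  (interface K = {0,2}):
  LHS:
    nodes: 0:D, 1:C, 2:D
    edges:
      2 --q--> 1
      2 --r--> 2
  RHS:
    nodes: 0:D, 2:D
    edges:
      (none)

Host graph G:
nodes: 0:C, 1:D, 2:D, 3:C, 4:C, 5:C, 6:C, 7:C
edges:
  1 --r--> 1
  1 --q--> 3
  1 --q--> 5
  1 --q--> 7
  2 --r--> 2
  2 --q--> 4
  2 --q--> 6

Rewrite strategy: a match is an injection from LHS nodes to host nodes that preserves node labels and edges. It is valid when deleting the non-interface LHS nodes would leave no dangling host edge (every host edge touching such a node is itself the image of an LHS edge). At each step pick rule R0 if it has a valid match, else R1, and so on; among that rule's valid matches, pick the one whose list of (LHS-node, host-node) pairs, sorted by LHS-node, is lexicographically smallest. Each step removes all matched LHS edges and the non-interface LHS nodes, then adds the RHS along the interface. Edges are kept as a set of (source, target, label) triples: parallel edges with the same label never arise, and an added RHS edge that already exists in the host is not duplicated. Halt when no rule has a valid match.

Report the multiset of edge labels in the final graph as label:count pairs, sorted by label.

[0] host  ⇒  8 nodes, 7 edges  {1-r->1 1-q->3 1-q->5 1-q->7 2-r->2 2-q->4 2-q->6}
[1] R2 @ {0↦1, 1↦4, 2↦2}  ⇒  7 nodes, 5 edges  {1-r->1 1-q->3 1-q->5 1-q->7 2-q->6}
[2] R2 @ {0↦2, 1↦3, 2↦1}  ⇒  6 nodes, 3 edges  {1-q->5 1-q->7 2-q->6}
normal form: no rule applies after step 2
NF edges: [(1, 5, 'q'), (1, 7, 'q'), (2, 6, 'q')]

Answer: q:3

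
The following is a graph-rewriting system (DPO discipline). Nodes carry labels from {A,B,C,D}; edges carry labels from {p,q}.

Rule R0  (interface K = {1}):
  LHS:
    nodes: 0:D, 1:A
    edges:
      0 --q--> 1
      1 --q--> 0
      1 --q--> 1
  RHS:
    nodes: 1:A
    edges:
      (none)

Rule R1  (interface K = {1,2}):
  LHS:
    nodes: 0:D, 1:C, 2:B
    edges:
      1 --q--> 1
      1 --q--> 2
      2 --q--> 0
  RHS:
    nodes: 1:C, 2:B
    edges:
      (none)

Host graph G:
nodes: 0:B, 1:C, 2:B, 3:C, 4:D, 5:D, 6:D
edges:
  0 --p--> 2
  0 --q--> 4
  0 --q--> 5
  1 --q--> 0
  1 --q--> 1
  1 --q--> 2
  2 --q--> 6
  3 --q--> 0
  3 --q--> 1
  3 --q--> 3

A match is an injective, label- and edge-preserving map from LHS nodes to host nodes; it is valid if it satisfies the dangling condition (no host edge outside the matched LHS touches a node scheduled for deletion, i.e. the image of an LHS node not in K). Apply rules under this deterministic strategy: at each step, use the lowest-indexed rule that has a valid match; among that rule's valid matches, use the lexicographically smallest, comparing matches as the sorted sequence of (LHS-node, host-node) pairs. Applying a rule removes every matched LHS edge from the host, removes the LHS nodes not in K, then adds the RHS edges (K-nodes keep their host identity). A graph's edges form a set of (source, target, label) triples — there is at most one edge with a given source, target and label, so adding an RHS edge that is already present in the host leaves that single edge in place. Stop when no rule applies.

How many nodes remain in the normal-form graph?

initial: |V|=7 |E|=10  E = 0-p->2 0-q->4 0-q->5 1-q->0 1-q->1 1-q->2 2-q->6 3-q->0 3-q->1 3-q->3
step 1: apply R1 at {0↦4, 1↦1, 2↦0}  → |V|=6 |E|=7  E = 0-p->2 0-q->5 1-q->2 2-q->6 3-q->0 3-q->1 3-q->3
step 2: apply R1 at {0↦5, 1↦3, 2↦0}  → |V|=5 |E|=4  E = 0-p->2 1-q->2 2-q->6 3-q->1
final graph: no rule applies after step 2
NF nodes: {0:B, 1:C, 2:B, 3:C, 6:D}

Answer: 5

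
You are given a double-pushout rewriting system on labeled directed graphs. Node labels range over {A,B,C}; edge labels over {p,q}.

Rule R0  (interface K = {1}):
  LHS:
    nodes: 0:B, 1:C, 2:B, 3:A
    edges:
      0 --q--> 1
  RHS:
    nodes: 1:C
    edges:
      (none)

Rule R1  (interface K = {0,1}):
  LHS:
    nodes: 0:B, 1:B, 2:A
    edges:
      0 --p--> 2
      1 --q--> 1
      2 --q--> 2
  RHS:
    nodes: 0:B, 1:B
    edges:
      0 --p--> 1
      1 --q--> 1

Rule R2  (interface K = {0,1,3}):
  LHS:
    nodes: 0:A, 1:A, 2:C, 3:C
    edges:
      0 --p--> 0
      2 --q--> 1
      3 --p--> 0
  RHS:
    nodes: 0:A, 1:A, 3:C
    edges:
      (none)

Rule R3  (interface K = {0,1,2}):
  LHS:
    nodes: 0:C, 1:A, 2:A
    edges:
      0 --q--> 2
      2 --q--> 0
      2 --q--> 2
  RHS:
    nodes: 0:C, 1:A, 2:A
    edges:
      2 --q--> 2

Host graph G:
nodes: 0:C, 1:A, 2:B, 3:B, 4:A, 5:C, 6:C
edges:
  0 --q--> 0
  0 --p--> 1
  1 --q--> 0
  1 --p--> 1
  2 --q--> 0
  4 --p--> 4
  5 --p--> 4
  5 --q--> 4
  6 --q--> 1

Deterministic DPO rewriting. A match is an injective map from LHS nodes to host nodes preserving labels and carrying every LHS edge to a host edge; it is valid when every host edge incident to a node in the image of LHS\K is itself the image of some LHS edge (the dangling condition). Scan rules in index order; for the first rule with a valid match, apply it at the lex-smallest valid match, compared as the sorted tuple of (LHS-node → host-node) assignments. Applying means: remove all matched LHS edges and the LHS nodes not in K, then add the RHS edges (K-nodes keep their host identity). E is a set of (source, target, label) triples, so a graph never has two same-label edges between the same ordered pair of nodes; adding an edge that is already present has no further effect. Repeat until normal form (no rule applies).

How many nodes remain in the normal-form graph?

Answer: 2

Derivation:
start.  V:7 E:9  edges: 0-q->0 0-p->1 1-q->0 1-p->1 2-q->0 4-p->4 5-p->4 5-q->4 6-q->1
1. fire R2 via {0↦4, 1↦1, 2↦6, 3↦5}  →  V:6 E:6  edges: 0-q->0 0-p->1 1-q->0 1-p->1 2-q->0 5-q->4
2. fire R2 via {0↦1, 1↦4, 2↦5, 3↦0}  →  V:5 E:3  edges: 0-q->0 1-q->0 2-q->0
3. fire R0 via {0↦2, 1↦0, 2↦3, 3↦4}  →  V:2 E:2  edges: 0-q->0 1-q->0
normal form: no rule applies after step 3
NF nodes: {0:C, 1:A}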